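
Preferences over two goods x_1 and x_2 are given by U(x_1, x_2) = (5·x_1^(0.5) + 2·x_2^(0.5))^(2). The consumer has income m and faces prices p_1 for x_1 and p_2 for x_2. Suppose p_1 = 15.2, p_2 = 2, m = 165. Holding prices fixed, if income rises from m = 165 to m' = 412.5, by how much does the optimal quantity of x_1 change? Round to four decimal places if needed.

Δx_1* = 7.3479

MU_x_1 ∝ 5·x_1^(-0.5), MU_x_2 ∝ 2·x_2^(-0.5), so MRS = (5/2)·(x_2/x_1)^(0.5) = p_1/p_2.
Hence x_2/x_1 = ((2/5)·p_1/p_2)^(1/(0.5)), i.e. raised to the 2 power.
With the ratio pinned down, the budget gives x_1* = m/(p_1 + p_2·(x_2/x_1)) and x_2* = (x_2/x_1)·x_1*.
Numerically x_2/x_1 = 9.2416, so x_1* = 165/(15.2 + 2·9.2416) = 4.8986.
At m' = 412.5: x_1* = 12.2465. Change: 12.2465 − 4.8986 = 7.3479.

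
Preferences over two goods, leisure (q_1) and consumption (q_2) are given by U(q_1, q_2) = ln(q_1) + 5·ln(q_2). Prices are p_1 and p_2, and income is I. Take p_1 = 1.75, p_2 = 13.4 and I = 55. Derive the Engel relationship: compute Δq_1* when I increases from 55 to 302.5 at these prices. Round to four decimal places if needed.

The MRS is (1/5)·q_2/q_1. Set MRS = p_1/p_2.
So p_2·q_2 = 5·p_1·q_1; combined with the budget, a share 1/6 of income goes to q_1.
Demand: q_1*(p_1,p_2,I) = 1/6·I/p_1 and q_2* = 5/6·I/p_2.
At p_1=1.75, p_2=13.4, I=55: q_1* = 1/6·55/1.75 = 5.2381.
At I' = 302.5: q_1* = 28.8095. Change: 28.8095 − 5.2381 = 23.5714.

Δq_1* = 23.5714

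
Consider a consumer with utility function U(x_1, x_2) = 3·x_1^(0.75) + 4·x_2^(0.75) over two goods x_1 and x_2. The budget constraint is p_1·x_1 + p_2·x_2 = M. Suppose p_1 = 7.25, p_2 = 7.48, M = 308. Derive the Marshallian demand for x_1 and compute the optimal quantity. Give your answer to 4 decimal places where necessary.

x_1* = 10.9553

MU_x_1 ∝ 3·x_1^(-0.25), MU_x_2 ∝ 4·x_2^(-0.25), so MRS = (3/4)·(x_2/x_1)^(0.25) = p_1/p_2.
Hence x_2/x_1 = ((4/3)·p_1/p_2)^(1/(0.25)), i.e. raised to the 4 power.
Substitute x_2 = (x_2/x_1)·x_1 into the budget: x_1* = M/(p_1 + p_2·(x_2/x_1)).
Numerically x_2/x_1 = 2.789334, so x_1* = 308/(7.25 + 7.48·2.789334) = 10.9553.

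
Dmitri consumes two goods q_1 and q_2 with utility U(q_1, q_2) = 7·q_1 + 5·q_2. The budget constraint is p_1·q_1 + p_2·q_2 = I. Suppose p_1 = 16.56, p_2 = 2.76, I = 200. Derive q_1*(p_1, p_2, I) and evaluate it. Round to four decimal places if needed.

Numerically: q_1* = 0, q_2* = 72.4638.

q_1* = 0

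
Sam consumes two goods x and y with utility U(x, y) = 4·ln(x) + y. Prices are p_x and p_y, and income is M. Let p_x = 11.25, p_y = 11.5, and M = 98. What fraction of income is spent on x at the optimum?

share on x = 0.4694

At the given prices: x* = 4·11.5/11.25 = 4.0889, and y* = 4.5217.
Expenditure on x: 11.25·4.0889 = 46; share = 0.4694.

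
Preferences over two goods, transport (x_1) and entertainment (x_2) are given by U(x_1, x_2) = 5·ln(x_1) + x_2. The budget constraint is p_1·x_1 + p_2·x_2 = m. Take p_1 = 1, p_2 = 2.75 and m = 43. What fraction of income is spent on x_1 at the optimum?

MU_x_1 = 5/x_1, MU_x_2 = 1. Tangency: 5/x_1 = p_1/p_2.
So x_1*(p_1,p_2) = 5·p_2/p_1, independent of income; and x_2* = (m − 5·p_2)/p_2.
At the given prices: x_1* = 5·2.75/1 = 13.75, and x_2* = 10.6364.
Expenditure on x_1: 1·13.75 = 13.75; share = 0.3198.

share on x_1 = 0.3198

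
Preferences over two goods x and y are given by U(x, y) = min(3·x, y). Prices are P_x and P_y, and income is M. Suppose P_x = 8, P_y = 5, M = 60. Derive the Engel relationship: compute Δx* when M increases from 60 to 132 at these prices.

Δx* = 3.1304

With perfect complements, no substitution: consume in ratio x:y = 1:3.
Budget: P_x·x + P_y·3·x = M, so (P_x + 3·P_y)·x = M.
Demand: x*(P_x,P_y,M) = M/(P_x + 3·P_y), y* = 3·M/(P_x + 3·P_y).
Here 8 + 3·5 = 23, giving x* = 2.6087.
At M' = 132: x* = 5.7391. Change: 5.7391 − 2.6087 = 3.1304.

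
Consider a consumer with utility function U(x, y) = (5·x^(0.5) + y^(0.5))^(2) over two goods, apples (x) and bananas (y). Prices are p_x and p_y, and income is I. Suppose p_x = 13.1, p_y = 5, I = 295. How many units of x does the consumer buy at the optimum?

MU_x ∝ 5·x^(-0.5), MU_y ∝ y^(-0.5), so MRS = 5·(y/x)^(0.5) = p_x/p_y.
Solve for the ratio: y/x = [(1/5)·p_x/p_y]^(2).
Substitute y = (y/x)·x into the budget: x* = I/(p_x + p_y·(y/x)).
Numerically y/x = 0.274576, so x* = 295/(13.1 + 5·0.274576) = 20.383.

x* = 20.383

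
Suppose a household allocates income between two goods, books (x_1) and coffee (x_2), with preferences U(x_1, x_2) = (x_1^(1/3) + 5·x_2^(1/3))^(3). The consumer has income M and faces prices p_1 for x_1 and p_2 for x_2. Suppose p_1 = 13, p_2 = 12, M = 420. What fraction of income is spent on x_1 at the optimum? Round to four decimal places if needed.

share on x_1 = 0.0791

From the CES first-order condition, (1/5)·(x_2/x_1)^(2/3) = p_1/p_2.
Hence x_2/x_1 = (5·p_1/p_2)^(1/(2/3)), i.e. raised to the 1.5 power.
Substitute x_2 = (x_2/x_1)·x_1 into the budget: x_1* = M/(p_1 + p_2·(x_2/x_1)).
Numerically x_2/x_1 = 12.606606, so x_1* = 420/(13 + 12·12.606606) = 2.5566 and x_2* = 12.606606·2.5566 = 32.2303.
Expenditure on x_1: 13·2.5566 = 33.2361; share = 0.0791.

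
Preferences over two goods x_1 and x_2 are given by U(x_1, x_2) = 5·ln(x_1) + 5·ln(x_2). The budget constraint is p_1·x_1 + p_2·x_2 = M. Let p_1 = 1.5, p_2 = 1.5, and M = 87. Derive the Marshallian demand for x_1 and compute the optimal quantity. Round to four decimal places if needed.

x_1* = 29

Tangency: MRS = x_2/x_1 = p_1/p_2.
So 5·p_2·x_2 = 5·p_1·x_1; combined with the budget, a share 0.5 of income goes to x_1.
Demand: x_1*(p_1,p_2,M) = 0.5·M/p_1 and x_2* = 0.5·M/p_2.
At p_1=1.5, p_2=1.5, M=87: x_1* = 0.5·87/1.5 = 29.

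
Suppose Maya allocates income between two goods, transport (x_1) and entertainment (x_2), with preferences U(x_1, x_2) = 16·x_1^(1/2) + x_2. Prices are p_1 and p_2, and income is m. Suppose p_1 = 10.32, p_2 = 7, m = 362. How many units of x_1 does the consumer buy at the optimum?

x_1* = 29.4453

Utility is quasi-linear in x_2; the FOC for x_1 is 8/√x_1 = p_1/p_2.
Solve: √x_1 = 8·p_2/p_1, so x_1*(p_1,p_2) = (8·p_2/p_1)², and x_2* = (m − p_1·x_1*)/p_2.
Plugging in: x_1* = (8·7/10.32)² = 29.4453.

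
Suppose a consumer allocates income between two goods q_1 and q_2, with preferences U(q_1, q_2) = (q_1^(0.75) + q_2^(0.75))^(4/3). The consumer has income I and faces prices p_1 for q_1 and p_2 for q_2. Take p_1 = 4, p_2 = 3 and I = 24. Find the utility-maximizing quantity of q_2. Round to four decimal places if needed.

q_2* = 5.6264

With the ratio pinned down, the budget gives q_1* = I/(p_1 + p_2·(q_2/q_1)) and q_2* = (q_2/q_1)·q_1*.
Numerically q_2/q_1 = 3.160494, so q_1* = 24/(4 + 3·3.160494) = 1.7802 and q_2* = 3.160494·1.7802 = 5.6264.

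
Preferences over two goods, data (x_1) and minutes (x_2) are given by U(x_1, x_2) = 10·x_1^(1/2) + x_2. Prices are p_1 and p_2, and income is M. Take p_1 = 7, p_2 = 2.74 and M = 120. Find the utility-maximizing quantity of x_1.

x_1* = 3.8304

Utility is quasi-linear in x_2; the FOC for x_1 is 5/√x_1 = p_1/p_2.
Solve: √x_1 = 5·p_2/p_1, so x_1*(p_1,p_2) = (5·p_2/p_1)², and x_2* = (M − p_1·x_1*)/p_2.
Plugging in: x_1* = (5·2.74/7)² = 3.8304.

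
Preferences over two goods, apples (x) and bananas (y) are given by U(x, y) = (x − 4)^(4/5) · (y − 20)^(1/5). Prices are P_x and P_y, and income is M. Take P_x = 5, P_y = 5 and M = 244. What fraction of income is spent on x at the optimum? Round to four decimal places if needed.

Discretionary income = 244 − 4·5 − 20·5 = 124; x* = 4 + 0.8·124/5 = 23.84; y* = 20 + 0.2·124/5 = 24.96.
Expenditure on x: 5·23.84 = 119.2; share = 0.4885.

share on x = 0.4885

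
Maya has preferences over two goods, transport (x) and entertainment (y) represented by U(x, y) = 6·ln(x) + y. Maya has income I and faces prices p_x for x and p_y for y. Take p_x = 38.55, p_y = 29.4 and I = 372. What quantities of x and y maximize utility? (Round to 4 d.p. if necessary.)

Set MRS = p_x/p_y: (6/x)/1 = p_x/p_y.
So x*(p_x,p_y) = 6·p_y/p_x, independent of income; and y* = (I − 6·p_y)/p_y.
At the given prices: x* = 6·29.4/38.55 = 4.5759, and y* = 6.6531.

x* = 4.5759, y* = 6.6531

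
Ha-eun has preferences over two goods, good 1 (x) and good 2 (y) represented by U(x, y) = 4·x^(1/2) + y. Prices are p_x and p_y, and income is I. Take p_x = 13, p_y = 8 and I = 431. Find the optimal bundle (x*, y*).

MU_x = 2/√x, MU_y = 1. Tangency: 2/√x = p_x/p_y.
Solve: √x = 2·p_y/p_x, so x*(p_x,p_y) = (2·p_y/p_x)², and y* = (I − p_x·x*)/p_y.
Plugging in: x* = (2·8/13)² = 1.5148, y* = 51.4135.

x* = 1.5148, y* = 51.4135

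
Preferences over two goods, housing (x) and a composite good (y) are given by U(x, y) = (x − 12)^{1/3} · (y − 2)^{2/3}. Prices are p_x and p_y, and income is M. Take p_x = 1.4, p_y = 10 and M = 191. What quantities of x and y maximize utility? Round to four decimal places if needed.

Let x' = x−12, y' = y−2. MRS = (1/2)·y'/x' = p_x/p_y.
After buying the subsistence bundle (12, 2), a share 1/3 of the remaining income goes to x: x* = 12 + 1/3·(M − 12p_x − 2p_y)/p_x.
Discretionary income = 191 − 12·1.4 − 2·10 = 154.2; x* = 12 + 1/3·154.2/1.4 = 48.7143; y* = 2 + 2/3·154.2/10 = 12.28.

x* = 48.7143, y* = 12.28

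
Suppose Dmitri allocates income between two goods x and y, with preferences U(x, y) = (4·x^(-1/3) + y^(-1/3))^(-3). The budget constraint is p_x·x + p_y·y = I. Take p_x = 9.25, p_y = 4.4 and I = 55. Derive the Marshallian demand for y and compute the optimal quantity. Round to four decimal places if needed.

MRS = MU_x/MU_y = 4·(y/x)^(4/3). Set equal to p_x/p_y.
Solve for the ratio: y/x = [(1/4)·p_x/p_y]^(0.75).
Substitute y = (y/x)·x into the budget: x* = I/(p_x + p_y·(y/x)).
Numerically y/x = 0.617265, so x* = 55/(9.25 + 4.4·0.617265) = 4.5964 and y* = 0.617265·4.5964 = 2.8372.

y* = 2.8372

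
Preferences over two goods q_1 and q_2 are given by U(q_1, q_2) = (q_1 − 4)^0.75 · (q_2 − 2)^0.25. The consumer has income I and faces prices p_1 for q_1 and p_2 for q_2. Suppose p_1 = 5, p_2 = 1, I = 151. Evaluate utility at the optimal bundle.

Let q_1' = q_1−4, q_2' = q_2−2. MRS = 3·q_2'/q_1' = p_1/p_2.
Substituting into the budget: q_1* = 4 + 0.75·(I − 4·p_1 − 2·p_2)/p_1, and q_2* = 2 + 0.25·(…)/p_2.
Discretionary income = 151 − 4·5 − 2·1 = 129; q_1* = 4 + 0.75·129/5 = 23.35; q_2* = 2 + 0.25·129/1 = 34.25.
Utility at the optimum: U(23.35, 34.25) = 21.9858.

V = 21.9858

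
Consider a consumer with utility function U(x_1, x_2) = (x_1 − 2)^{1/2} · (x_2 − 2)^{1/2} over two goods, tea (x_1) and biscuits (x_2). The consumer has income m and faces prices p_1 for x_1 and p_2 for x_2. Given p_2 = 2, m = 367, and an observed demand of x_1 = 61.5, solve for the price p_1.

Let x_1' = x_1−2, x_2' = x_2−2. MRS = x_2'/x_1' = p_1/p_2.
After buying the subsistence bundle (2, 2), a share 0.5 of the remaining income goes to x_1: x_1* = 2 + 0.5·(m − 2p_1 − 2p_2)/p_1.
Set x_1* = 61.5 in the demand function and solve for p_1: p_1 = 3.

p_1 = 3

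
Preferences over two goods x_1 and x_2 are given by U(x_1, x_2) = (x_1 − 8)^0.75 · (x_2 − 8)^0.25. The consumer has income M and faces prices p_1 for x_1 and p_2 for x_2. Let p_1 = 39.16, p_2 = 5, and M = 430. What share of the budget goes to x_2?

share on x_2 = 0.1376

MRS = 3·(x_2−8)/(x_1−8). Tangency with p_1/p_2 gives x_2−8 = (1/3)·(p_1/p_2)·(x_1−8).
After buying the subsistence bundle (8, 8), a share 0.75 of the remaining income goes to x_1: x_1* = 8 + 0.75·(M − 8p_1 − 8p_2)/p_1.
Discretionary income = 430 − 8·39.16 − 8·5 = 76.72; x_1* = 8 + 0.75·76.72/39.16 = 9.4694; x_2* = 8 + 0.25·76.72/5 = 11.836.
Expenditure on x_2: 5·11.836 = 59.18; share = 0.1376.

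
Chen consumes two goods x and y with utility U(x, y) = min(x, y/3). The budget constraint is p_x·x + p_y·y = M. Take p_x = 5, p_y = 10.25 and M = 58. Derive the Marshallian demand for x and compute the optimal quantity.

x* = 1.6224

Leontief preferences: the optimum is at the kink where x/1 = y/3, i.e. y = 3·x.
Budget: p_x·x + p_y·3·x = M, so (p_x + 3·p_y)·x = M.
Demand: x*(p_x,p_y,M) = M/(p_x + 3·p_y), y* = 3·M/(p_x + 3·p_y).
Here 5 + 3·10.25 = 35.75, giving x* = 1.6224.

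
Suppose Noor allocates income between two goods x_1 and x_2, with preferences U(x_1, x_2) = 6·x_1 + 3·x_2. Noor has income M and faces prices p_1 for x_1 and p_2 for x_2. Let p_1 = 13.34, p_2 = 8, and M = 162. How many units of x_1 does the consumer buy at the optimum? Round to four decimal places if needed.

x_1* = 12.1439

x_1 gives more utility per dollar, so spend all income on x_1: x_1* = M/p_1, x_2* = 0.
Numerically: x_1* = 12.1439, x_2* = 0.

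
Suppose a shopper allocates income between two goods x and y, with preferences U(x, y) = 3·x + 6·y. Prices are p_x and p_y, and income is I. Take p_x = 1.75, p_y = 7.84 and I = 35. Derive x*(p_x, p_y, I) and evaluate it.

Perfect substitutes: compare marginal utility per dollar. 3/p_x vs 6/p_y → 1.7143 vs 0.7653.
x gives more utility per dollar, so spend all income on x: x* = I/p_x, y* = 0.
Numerically: x* = 20, y* = 0.

x* = 20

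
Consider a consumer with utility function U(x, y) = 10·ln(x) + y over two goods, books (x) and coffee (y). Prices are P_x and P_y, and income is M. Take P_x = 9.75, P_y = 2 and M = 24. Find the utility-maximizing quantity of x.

MU_x = 10/x, MU_y = 1. Tangency: 10/x = P_x/P_y.
So x*(P_x,P_y) = 10·P_y/P_x, independent of income; and y* = (M − 10·P_y)/P_y.
At the given prices: x* = 10·2/9.75 = 2.0513.

x* = 2.0513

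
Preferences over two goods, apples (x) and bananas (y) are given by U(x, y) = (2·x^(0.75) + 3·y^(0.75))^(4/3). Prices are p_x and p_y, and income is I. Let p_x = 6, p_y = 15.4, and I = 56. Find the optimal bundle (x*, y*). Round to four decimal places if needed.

x* = 7.1828, y* = 0.8379

MRS = MU_x/MU_y = (2/3)·(y/x)^(0.25). Set equal to p_x/p_y.
Solve for the ratio: y/x = [(3/2)·p_x/p_y]^(4).
With the ratio pinned down, the budget gives x* = I/(p_x + p_y·(y/x)) and y* = (y/x)·x*.
Numerically y/x = 0.116651, so x* = 56/(6 + 15.4·0.116651) = 7.1828 and y* = 0.116651·7.1828 = 0.8379.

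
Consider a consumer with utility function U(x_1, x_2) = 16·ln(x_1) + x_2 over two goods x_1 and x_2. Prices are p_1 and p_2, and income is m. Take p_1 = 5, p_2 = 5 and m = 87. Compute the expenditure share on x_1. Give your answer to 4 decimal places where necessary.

share on x_1 = 0.9195

Set MRS = p_1/p_2: (16/x_1)/1 = p_1/p_2.
So x_1*(p_1,p_2) = 16·p_2/p_1, independent of income; and x_2* = (m − 16·p_2)/p_2.
At the given prices: x_1* = 16·5/5 = 16, and x_2* = 1.4.
Expenditure on x_1: 5·16 = 80; share = 0.9195.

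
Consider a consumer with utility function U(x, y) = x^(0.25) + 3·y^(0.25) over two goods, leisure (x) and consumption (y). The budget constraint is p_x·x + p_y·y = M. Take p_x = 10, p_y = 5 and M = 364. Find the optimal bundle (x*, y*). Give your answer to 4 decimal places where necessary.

Numerically y/x = 10.902724, so x* = 364/(10 + 5·10.902724) = 5.6422 and y* = 10.902724·5.6422 = 61.5156.

x* = 5.6422, y* = 61.5156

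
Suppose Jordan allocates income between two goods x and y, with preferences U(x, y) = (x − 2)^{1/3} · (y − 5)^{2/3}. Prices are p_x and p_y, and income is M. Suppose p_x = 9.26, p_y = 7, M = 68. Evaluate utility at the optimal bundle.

After buying the subsistence bundle (2, 5), a share 1/3 of the remaining income goes to x: x* = 2 + 1/3·(M − 2p_x − 5p_y)/p_x.
Discretionary income = 68 − 2·9.26 − 5·7 = 14.48; x* = 2 + 1/3·14.48/9.26 = 2.5212; y* = 5 + 2/3·14.48/7 = 6.379.
Utility at the optimum: U(2.5212, 6.379) = 0.9971.

V = 0.9971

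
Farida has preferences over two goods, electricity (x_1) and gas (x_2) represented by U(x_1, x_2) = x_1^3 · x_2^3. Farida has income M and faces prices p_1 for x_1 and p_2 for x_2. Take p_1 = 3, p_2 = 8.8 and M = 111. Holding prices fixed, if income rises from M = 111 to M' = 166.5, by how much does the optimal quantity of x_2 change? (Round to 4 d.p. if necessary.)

The MRS is x_2/x_1. Set MRS = p_1/p_2.
So 3·p_2·x_2 = 3·p_1·x_1; combined with the budget, a share 0.5 of income goes to x_1.
Demand: x_1*(p_1,p_2,M) = 0.5·M/p_1 and x_2* = 0.5·M/p_2.
At p_1=3, p_2=8.8, M=111: x_2* = 0.5·111/8.8 = 6.3068.
At M' = 166.5: x_2* = 9.4602. Change: 9.4602 − 6.3068 = 3.1534.

Δx_2* = 3.1534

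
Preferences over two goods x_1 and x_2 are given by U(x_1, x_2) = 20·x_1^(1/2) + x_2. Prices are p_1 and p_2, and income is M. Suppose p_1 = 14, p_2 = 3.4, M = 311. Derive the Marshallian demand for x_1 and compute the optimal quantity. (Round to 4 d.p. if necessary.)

x_1* = 5.898

Plugging in: x_1* = (10·3.4/14)² = 5.898.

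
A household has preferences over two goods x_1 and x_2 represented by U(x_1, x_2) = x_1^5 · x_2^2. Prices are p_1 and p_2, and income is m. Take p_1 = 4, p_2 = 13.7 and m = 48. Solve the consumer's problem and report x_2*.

MU_x_1/MU_x_2 = (5·x_2)/(2·x_1); tangency sets this equal to p_1/p_2.
Rearranging, p_2·x_2 = (2/5)·p_1·x_1. Substituting into the budget gives p_1·x_1·(1 + (2/5)) = m.
Demand: x_1*(p_1,p_2,m) = 5/7·m/p_1 and x_2* = 2/7·m/p_2.
At p_1=4, p_2=13.7, m=48: x_2* = 2/7·48/13.7 = 1.001.

x_2* = 1.001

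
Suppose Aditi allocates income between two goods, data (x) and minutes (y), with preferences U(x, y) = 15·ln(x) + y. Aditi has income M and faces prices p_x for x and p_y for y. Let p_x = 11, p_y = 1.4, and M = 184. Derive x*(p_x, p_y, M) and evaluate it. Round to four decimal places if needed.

Set MRS = p_x/p_y: (15/x)/1 = p_x/p_y.
So x*(p_x,p_y) = 15·p_y/p_x, independent of income; and y* = (M − 15·p_y)/p_y.
At the given prices: x* = 15·1.4/11 = 1.9091.

x* = 1.9091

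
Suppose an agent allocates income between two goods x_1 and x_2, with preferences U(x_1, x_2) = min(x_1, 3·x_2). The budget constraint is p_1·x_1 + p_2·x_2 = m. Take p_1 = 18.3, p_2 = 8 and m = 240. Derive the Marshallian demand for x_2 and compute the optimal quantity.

With perfect complements, no substitution: consume in ratio x_1:x_2 = 3:1.
Budget: p_1·x_1 + p_2·(1/3)·x_1 = m, so (3·p_1 + p_2)·x_1 = 3·m.
Demand: x_1*(p_1,p_2,m) = 3·m/(3·p_1 + p_2), x_2* = m/(3·p_1 + p_2).
Here 3·18.3 + 8 = 62.9, giving x_2* = 3.8156.

x_2* = 3.8156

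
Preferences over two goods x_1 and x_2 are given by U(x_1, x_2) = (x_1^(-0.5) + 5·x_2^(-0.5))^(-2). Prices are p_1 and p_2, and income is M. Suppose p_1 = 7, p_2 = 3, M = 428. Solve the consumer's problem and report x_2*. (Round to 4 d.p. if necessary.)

x_2* = 98.1467

Substitute x_2 = (x_2/x_1)·x_1 into the budget: x_1* = M/(p_1 + p_2·(x_2/x_1)).
Numerically x_2/x_1 = 5.143963, so x_1* = 428/(7 + 3·5.143963) = 19.08 and x_2* = 5.143963·19.08 = 98.1467.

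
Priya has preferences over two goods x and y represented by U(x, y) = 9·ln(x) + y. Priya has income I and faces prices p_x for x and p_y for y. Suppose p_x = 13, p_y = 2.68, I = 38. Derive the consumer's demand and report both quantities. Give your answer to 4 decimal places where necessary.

Set MRS = p_x/p_y: (9/x)/1 = p_x/p_y.
So x*(p_x,p_y) = 9·p_y/p_x, independent of income; and y* = (I − 9·p_y)/p_y.
At the given prices: x* = 9·2.68/13 = 1.8554, and y* = 5.1791.

x* = 1.8554, y* = 5.1791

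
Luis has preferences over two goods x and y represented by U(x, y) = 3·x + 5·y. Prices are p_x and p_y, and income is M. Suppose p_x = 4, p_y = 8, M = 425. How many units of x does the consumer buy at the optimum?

Perfect substitutes: compare marginal utility per dollar. 3/p_x vs 5/p_y → 0.75 vs 0.625.
x gives more utility per dollar, so spend all income on x: x* = M/p_x, y* = 0.
Numerically: x* = 106.25, y* = 0.

x* = 106.25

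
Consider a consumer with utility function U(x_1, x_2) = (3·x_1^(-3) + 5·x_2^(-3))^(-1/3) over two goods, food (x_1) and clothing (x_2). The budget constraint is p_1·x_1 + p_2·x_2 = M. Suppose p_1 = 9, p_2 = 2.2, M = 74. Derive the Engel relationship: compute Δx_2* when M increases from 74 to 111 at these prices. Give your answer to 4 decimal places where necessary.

Δx_2* = 4.7621

Substitute x_2 = (x_2/x_1)·x_1 into the budget: x_1* = M/(p_1 + p_2·(x_2/x_1)).
Numerically x_2/x_1 = 1.61591, so x_1* = 74/(9 + 2.2·1.61591) = 5.8941 and x_2* = 1.61591·5.8941 = 9.5243.
At M' = 111: x_2* = 14.2864. Change: 14.2864 − 9.5243 = 4.7621.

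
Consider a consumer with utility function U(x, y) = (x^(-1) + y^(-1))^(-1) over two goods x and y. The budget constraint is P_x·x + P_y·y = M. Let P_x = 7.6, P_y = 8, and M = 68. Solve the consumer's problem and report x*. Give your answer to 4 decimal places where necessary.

Substitute y = (y/x)·x into the budget: x* = M/(P_x + P_y·(y/x)).
Numerically y/x = 0.974679, so x* = 68/(7.6 + 8·0.974679) = 4.4163.

x* = 4.4163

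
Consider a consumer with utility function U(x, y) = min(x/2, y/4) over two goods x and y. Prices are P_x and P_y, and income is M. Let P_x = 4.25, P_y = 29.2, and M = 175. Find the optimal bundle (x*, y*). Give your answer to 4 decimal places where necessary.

x* = 2.7933, y* = 5.5866

Demand: x*(P_x,P_y,M) = 2·M/(2·P_x + 4·P_y), y* = 4·M/(2·P_x + 4·P_y).
Here 2·4.25 + 4·29.2 = 125.3, giving x* = 2.7933 and y* = 5.5866.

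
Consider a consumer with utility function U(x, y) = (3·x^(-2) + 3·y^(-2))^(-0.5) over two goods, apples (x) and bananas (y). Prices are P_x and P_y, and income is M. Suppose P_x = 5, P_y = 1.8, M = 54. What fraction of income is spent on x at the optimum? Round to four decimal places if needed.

share on x = 0.664

From the CES first-order condition, (y/x)^(3) = P_x/P_y.
Solve for the ratio: y/x = [P_x/P_y]^(1/3).
With the ratio pinned down, the budget gives x* = M/(P_x + P_y·(y/x)) and y* = (y/x)·x*.
Numerically y/x = 1.405721, so x* = 54/(5 + 1.8·1.405721) = 7.171 and y* = 1.405721·7.171 = 10.0805.
Expenditure on x: 5·7.171 = 35.8552; share = 0.664.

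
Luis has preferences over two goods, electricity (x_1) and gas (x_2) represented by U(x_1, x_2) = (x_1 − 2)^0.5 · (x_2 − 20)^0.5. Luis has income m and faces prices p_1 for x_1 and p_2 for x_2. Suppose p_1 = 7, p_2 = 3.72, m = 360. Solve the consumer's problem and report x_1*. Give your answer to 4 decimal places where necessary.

This is Cobb-Douglas in (x_1−2, x_2−20): tangency gives 0.5·p_2·(x_2−20) = 0.5·p_1·(x_1−2).
After buying the subsistence bundle (2, 20), a share 0.5 of the remaining income goes to x_1: x_1* = 2 + 0.5·(m − 2p_1 − 20p_2)/p_1.
Discretionary income = 360 − 2·7 − 20·3.72 = 271.6; x_1* = 2 + 0.5·271.6/7 = 21.4.

x_1* = 21.4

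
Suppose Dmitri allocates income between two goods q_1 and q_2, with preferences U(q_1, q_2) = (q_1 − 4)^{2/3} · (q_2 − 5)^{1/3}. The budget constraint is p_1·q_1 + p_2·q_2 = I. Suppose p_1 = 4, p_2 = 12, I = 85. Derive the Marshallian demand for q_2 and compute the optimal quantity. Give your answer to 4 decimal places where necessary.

q_2* = 5.25

Let q_1' = q_1−4, q_2' = q_2−5. MRS = 2·q_2'/q_1' = p_1/p_2.
Substituting into the budget: q_1* = 4 + 2/3·(I − 4·p_1 − 5·p_2)/p_1, and q_2* = 5 + 1/3·(…)/p_2.
Discretionary income = 85 − 4·4 − 5·12 = 9; q_2* = 5 + 1/3·9/12 = 5.25.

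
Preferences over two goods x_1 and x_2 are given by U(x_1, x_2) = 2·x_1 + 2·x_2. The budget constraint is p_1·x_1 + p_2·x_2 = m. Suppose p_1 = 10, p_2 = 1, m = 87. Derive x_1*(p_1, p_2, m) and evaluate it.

Numerically: x_1* = 0, x_2* = 87.

x_1* = 0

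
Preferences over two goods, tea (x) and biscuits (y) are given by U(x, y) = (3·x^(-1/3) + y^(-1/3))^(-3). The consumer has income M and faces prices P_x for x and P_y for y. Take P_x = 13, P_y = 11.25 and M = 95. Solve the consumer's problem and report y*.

y* = 2.5107

Substitute y = (y/x)·x into the budget: x* = M/(P_x + P_y·(y/x)).
Numerically y/x = 0.488936, so x* = 95/(13 + 11.25·0.488936) = 5.135 and y* = 0.488936·5.135 = 2.5107.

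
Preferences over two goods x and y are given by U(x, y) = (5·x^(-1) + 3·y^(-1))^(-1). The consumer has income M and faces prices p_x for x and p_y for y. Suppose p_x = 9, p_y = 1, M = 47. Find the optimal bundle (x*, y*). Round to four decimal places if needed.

x* = 4.1506, y* = 9.645

MRS = MU_x/MU_y = (5/3)·(y/x)^(2). Set equal to p_x/p_y.
Solve for the ratio: y/x = [(3/5)·p_x/p_y]^(0.5).
With the ratio pinned down, the budget gives x* = M/(p_x + p_y·(y/x)) and y* = (y/x)·x*.
Numerically y/x = 2.32379, so x* = 47/(9 + 1·2.32379) = 4.1506 and y* = 2.32379·4.1506 = 9.645.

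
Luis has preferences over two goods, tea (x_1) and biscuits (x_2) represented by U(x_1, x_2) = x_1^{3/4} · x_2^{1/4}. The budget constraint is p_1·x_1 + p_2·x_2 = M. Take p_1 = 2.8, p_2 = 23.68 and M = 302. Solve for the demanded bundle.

x_1* = 80.8929, x_2* = 3.1883

At p_1=2.8, p_2=23.68, M=302: x_1* = 0.75·302/2.8 = 80.8929, x_2* = 3.1883.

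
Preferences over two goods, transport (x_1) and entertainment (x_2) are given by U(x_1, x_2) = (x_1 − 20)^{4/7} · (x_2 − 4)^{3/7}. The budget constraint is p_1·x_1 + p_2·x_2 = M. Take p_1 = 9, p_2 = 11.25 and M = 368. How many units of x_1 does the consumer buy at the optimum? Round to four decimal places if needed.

x_1* = 29.0794

Discretionary income = 368 − 20·9 − 4·11.25 = 143; x_1* = 20 + 4/7·143/9 = 29.0794.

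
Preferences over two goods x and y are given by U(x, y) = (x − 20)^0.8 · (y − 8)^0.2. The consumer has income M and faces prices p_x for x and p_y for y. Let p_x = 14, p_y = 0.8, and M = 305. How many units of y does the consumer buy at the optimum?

y* = 12.65

MRS = 4·(y−8)/(x−20). Tangency with p_x/p_y gives y−8 = (1/4)·(p_x/p_y)·(x−20).
Substituting into the budget: x* = 20 + 0.8·(M − 20·p_x − 8·p_y)/p_x, and y* = 8 + 0.2·(…)/p_y.
Discretionary income = 305 − 20·14 − 8·0.8 = 18.6; y* = 8 + 0.2·18.6/0.8 = 12.65.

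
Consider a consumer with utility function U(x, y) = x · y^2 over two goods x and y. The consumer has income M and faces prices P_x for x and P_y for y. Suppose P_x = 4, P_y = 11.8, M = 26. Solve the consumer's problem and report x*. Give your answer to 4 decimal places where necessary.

The MRS is (1/2)·y/x. Set MRS = P_x/P_y.
So P_y·y = 2·P_x·x; combined with the budget, a share 1/3 of income goes to x.
Demand: x*(P_x,P_y,M) = 1/3·M/P_x and y* = 2/3·M/P_y.
At P_x=4, P_y=11.8, M=26: x* = 1/3·26/4 = 2.1667.

x* = 2.1667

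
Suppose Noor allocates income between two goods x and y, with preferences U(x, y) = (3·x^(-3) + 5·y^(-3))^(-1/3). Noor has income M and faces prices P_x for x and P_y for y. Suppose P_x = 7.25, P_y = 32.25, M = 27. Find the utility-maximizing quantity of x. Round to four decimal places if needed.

x* = 0.8312

From the CES first-order condition, (3/5)·(y/x)^(4) = P_x/P_y.
Hence y/x = ((5/3)·P_x/P_y)^(1/(4)), i.e. raised to the 0.25 power.
With the ratio pinned down, the budget gives x* = M/(P_x + P_y·(y/x)) and y* = (y/x)·x*.
Numerically y/x = 0.782374, so x* = 27/(7.25 + 32.25·0.782374) = 0.8312.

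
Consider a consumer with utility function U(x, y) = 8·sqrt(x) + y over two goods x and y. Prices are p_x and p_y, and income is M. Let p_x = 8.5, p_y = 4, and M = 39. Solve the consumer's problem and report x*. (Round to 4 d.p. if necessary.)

x* = 3.5433

MU_x = 4/√x, MU_y = 1. Tangency: 4/√x = p_x/p_y.
Thus x* = (4·p_y/p_x)² — independent of M — with the rest of income spent on y.
Plugging in: x* = (4·4/8.5)² = 3.5433.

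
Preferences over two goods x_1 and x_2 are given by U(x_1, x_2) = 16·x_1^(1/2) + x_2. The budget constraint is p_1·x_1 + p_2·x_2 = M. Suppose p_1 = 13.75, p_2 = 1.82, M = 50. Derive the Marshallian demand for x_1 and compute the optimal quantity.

MU_x_1 = 8/√x_1, MU_x_2 = 1. Tangency: 8/√x_1 = p_1/p_2.
Thus x_1* = (8·p_2/p_1)² — independent of M — with the rest of income spent on x_2.
Plugging in: x_1* = (8·1.82/13.75)² = 1.1213.

x_1* = 1.1213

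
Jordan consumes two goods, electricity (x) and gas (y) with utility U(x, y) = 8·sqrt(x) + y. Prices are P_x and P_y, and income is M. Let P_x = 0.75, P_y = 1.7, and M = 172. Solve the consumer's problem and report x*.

Set MRS = P_x/P_y: 4·x^(−1/2) = P_x/P_y.
Thus x* = (4·P_y/P_x)² — independent of M — with the rest of income spent on y.
Plugging in: x* = (4·1.7/0.75)² = 82.2044.

x* = 82.2044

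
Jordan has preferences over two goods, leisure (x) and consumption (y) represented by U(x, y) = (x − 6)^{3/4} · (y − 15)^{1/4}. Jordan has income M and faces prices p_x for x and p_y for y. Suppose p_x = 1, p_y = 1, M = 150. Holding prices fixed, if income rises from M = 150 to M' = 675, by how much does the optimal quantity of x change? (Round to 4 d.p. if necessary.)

Δx* = 393.75

MRS = 3·(y−15)/(x−6). Tangency with p_x/p_y gives y−15 = (1/3)·(p_x/p_y)·(x−6).
Substituting into the budget: x* = 6 + 0.75·(M − 6·p_x − 15·p_y)/p_x, and y* = 15 + 0.25·(…)/p_y.
Discretionary income = 150 − 6·1 − 15·1 = 129; x* = 6 + 0.75·129/1 = 102.75.
At M' = 675: x* = 496.5. Change: 496.5 − 102.75 = 393.75.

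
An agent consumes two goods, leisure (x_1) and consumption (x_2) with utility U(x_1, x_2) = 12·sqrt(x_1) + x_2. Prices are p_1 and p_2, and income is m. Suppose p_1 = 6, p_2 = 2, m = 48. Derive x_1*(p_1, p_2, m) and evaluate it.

Utility is quasi-linear in x_2; the FOC for x_1 is 6/√x_1 = p_1/p_2.
Solve: √x_1 = 6·p_2/p_1, so x_1*(p_1,p_2) = (6·p_2/p_1)², and x_2* = (m − p_1·x_1*)/p_2.
Plugging in: x_1* = (6·2/6)² = 4.

x_1* = 4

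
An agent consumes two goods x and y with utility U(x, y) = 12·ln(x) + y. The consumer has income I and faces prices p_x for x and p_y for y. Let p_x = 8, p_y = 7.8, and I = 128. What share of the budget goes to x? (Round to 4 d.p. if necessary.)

So x*(p_x,p_y) = 12·p_y/p_x, independent of income; and y* = (I − 12·p_y)/p_y.
At the given prices: x* = 12·7.8/8 = 11.7, and y* = 4.4103.
Expenditure on x: 8·11.7 = 93.6; share = 0.7312.

share on x = 0.7312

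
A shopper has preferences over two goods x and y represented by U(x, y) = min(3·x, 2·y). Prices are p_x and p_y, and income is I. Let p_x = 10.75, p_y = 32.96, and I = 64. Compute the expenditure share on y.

share on y = 0.8214

Demand: x*(p_x,p_y,I) = 2·I/(2·p_x + 3·p_y), y* = 3·I/(2·p_x + 3·p_y).
Here 2·10.75 + 3·32.96 = 120.38, giving x* = 1.0633 and y* = 1.5949.
Expenditure on y: 32.96·1.5949 = 52.5695; share = 0.8214.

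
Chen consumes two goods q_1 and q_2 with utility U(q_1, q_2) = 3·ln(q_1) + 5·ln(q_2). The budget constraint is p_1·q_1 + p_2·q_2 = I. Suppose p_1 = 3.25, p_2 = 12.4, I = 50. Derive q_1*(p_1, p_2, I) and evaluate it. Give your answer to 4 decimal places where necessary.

Tangency: MRS = (3/5)·q_2/q_1 = p_1/p_2.
Rearranging, p_2·q_2 = (5/3)·p_1·q_1. Substituting into the budget gives p_1·q_1·(1 + (5/3)) = I.
Demand: q_1*(p_1,p_2,I) = 0.375·I/p_1 and q_2* = 0.625·I/p_2.
At p_1=3.25, p_2=12.4, I=50: q_1* = 0.375·50/3.25 = 5.7692.

q_1* = 5.7692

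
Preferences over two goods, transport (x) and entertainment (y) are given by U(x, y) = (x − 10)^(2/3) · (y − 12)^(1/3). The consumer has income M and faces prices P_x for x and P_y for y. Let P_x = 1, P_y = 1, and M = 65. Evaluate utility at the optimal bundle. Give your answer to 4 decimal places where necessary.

V = 22.7527

Discretionary income = 65 − 10·1 − 12·1 = 43; x* = 10 + 2/3·43/1 = 38.6667; y* = 12 + 1/3·43/1 = 26.3333.
Utility at the optimum: U(38.6667, 26.3333) = 22.7527.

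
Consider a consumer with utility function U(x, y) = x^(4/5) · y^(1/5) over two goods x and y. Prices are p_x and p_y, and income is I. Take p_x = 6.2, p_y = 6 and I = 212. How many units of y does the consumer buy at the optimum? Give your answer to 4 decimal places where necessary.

Tangency: MRS = 4·y/x = p_x/p_y.
So 0.8·p_y·y = 0.2·p_x·x; combined with the budget, a share 0.8 of income goes to x.
Demand: x*(p_x,p_y,I) = 0.8·I/p_x and y* = 0.2·I/p_y.
At p_x=6.2, p_y=6, I=212: y* = 0.2·212/6 = 7.0667.

y* = 7.0667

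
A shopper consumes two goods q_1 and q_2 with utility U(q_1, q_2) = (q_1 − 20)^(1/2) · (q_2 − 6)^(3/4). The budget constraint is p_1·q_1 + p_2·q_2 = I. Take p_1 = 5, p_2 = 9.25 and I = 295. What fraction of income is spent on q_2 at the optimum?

share on q_2 = 0.4719

Let q_1' = q_1−20, q_2' = q_2−6. MRS = (2/3)·q_2'/q_1' = p_1/p_2.
Substituting into the budget: q_1* = 20 + 0.4·(I − 20·p_1 − 6·p_2)/p_1, and q_2* = 6 + 0.6·(…)/p_2.
Discretionary income = 295 − 20·5 − 6·9.25 = 139.5; q_1* = 20 + 0.4·139.5/5 = 31.16; q_2* = 6 + 0.6·139.5/9.25 = 15.0486.
Expenditure on q_2: 9.25·15.0486 = 139.2; share = 0.4719.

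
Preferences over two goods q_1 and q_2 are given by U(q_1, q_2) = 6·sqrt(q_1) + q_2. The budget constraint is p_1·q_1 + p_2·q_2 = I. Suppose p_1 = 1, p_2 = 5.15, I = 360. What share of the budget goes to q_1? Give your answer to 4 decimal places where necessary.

share on q_1 = 0.6631

MU_q_1 = 3/√q_1, MU_q_2 = 1. Tangency: 3/√q_1 = p_1/p_2.
Thus q_1* = (3·p_2/p_1)² — independent of I — with the rest of income spent on q_2.
Plugging in: q_1* = (3·5.15/1)² = 238.7025, q_2* = 23.5529.
Expenditure on q_1: 1·238.7025 = 238.7025; share = 0.6631.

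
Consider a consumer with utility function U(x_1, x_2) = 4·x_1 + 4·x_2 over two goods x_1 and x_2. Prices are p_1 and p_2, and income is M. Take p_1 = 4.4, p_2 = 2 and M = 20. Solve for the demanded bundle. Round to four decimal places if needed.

Linear utility — the consumer picks whichever good has higher MU/price: 4/4.4 = 0.9091 vs 4/2 = 2.
x_2 gives more utility per dollar, so spend all income on x_2: x_2* = M/p_2, x_1* = 0.
Numerically: x_1* = 0, x_2* = 10.

x_1* = 0, x_2* = 10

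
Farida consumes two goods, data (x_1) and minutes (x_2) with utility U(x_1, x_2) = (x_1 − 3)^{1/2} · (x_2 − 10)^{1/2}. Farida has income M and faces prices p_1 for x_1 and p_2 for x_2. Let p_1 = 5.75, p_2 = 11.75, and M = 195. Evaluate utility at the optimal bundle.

V = 3.665

MRS = (x_2−10)/(x_1−3). Tangency with p_1/p_2 gives x_2−10 = (p_1/p_2)·(x_1−3).
After buying the subsistence bundle (3, 10), a share 0.5 of the remaining income goes to x_1: x_1* = 3 + 0.5·(M − 3p_1 − 10p_2)/p_1.
Discretionary income = 195 − 3·5.75 − 10·11.75 = 60.25; x_1* = 3 + 0.5·60.25/5.75 = 8.2391; x_2* = 10 + 0.5·60.25/11.75 = 12.5638.
Utility at the optimum: U(8.2391, 12.5638) = 3.665.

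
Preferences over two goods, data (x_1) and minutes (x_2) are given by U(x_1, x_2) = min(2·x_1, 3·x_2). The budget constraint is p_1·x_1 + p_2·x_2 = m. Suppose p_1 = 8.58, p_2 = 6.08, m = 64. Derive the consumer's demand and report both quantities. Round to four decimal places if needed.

Here 3·8.58 + 2·6.08 = 37.9, giving x_1* = 5.066 and x_2* = 3.3773.

x_1* = 5.066, x_2* = 3.3773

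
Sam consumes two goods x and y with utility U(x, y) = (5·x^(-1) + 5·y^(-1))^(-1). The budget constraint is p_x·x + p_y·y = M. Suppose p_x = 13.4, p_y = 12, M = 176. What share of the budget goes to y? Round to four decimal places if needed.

share on y = 0.4862

Substitute y = (y/x)·x into the budget: x* = M/(p_x + p_y·(y/x)).
Numerically y/x = 1.056724, so x* = 176/(13.4 + 12·1.056724) = 6.7483 and y* = 1.056724·6.7483 = 7.1311.
Expenditure on y: 12·7.1311 = 85.573; share = 0.4862.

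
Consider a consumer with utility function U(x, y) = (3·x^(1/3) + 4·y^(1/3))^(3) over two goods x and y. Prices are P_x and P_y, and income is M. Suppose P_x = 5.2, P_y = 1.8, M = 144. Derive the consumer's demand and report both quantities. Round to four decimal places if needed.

From the CES first-order condition, (3/4)·(y/x)^(2/3) = P_x/P_y.
Solve for the ratio: y/x = [(4/3)·P_x/P_y]^(1.5).
With the ratio pinned down, the budget gives x* = M/(P_x + P_y·(y/x)) and y* = (y/x)·x*.
Numerically y/x = 7.559697, so x* = 144/(5.2 + 1.8·7.559697) = 7.6565 and y* = 7.559697·7.6565 = 57.8811.

x* = 7.6565, y* = 57.8811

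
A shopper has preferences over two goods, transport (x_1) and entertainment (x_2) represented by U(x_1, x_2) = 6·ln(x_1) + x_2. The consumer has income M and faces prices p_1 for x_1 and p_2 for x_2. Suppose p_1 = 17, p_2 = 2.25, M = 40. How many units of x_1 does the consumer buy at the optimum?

x_1* = 0.7941

MU_x_1 = 6/x_1, MU_x_2 = 1. Tangency: 6/x_1 = p_1/p_2.
So x_1*(p_1,p_2) = 6·p_2/p_1, independent of income; and x_2* = (M − 6·p_2)/p_2.
At the given prices: x_1* = 6·2.25/17 = 0.7941.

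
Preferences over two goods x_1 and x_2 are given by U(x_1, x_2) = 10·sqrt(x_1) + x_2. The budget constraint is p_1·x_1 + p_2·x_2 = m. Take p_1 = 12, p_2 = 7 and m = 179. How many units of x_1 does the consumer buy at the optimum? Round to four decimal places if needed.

x_1* = 8.5069

Utility is quasi-linear in x_2; the FOC for x_1 is 5/√x_1 = p_1/p_2.
Thus x_1* = (5·p_2/p_1)² — independent of m — with the rest of income spent on x_2.
Plugging in: x_1* = (5·7/12)² = 8.5069.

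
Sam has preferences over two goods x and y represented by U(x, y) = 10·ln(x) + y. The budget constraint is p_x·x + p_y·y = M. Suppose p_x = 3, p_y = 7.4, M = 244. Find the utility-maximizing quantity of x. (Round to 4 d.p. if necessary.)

x* = 24.6667

Set MRS = p_x/p_y: (10/x)/1 = p_x/p_y.
So x*(p_x,p_y) = 10·p_y/p_x, independent of income; and y* = (M − 10·p_y)/p_y.
At the given prices: x* = 10·7.4/3 = 24.6667.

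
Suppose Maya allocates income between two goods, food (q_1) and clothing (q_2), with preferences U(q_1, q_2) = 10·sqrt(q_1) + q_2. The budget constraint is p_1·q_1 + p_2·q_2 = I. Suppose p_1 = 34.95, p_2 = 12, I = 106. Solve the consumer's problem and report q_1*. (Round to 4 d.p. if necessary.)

Set MRS = p_1/p_2: 5·q_1^(−1/2) = p_1/p_2.
Thus q_1* = (5·p_2/p_1)² — independent of I — with the rest of income spent on q_2.
Plugging in: q_1* = (5·12/34.95)² = 2.9472.

q_1* = 2.9472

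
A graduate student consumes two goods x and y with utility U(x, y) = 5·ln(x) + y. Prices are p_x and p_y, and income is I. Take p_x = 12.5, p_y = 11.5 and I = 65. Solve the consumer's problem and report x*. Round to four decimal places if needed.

x* = 4.6

So x*(p_x,p_y) = 5·p_y/p_x, independent of income; and y* = (I − 5·p_y)/p_y.
At the given prices: x* = 5·11.5/12.5 = 4.6.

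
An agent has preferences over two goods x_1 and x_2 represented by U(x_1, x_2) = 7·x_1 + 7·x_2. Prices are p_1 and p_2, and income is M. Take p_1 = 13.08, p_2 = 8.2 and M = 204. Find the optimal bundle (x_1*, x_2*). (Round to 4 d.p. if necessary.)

Perfect substitutes: compare marginal utility per dollar. 7/p_1 vs 7/p_2 → 0.5352 vs 0.8537.
x_2 gives more utility per dollar, so spend all income on x_2: x_2* = M/p_2, x_1* = 0.
Numerically: x_1* = 0, x_2* = 24.878.

x_1* = 0, x_2* = 24.878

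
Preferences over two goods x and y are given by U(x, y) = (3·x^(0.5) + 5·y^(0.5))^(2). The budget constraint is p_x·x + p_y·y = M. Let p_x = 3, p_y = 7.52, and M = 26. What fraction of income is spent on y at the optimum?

share on y = 0.5257

MU_x ∝ 3·x^(-0.5), MU_y ∝ 5·y^(-0.5), so MRS = (3/5)·(y/x)^(0.5) = p_x/p_y.
Hence y/x = ((5/3)·p_x/p_y)^(1/(0.5)), i.e. raised to the 2 power.
Substitute y = (y/x)·x into the budget: x* = M/(p_x + p_y·(y/x)).
Numerically y/x = 0.442084, so x* = 26/(3 + 7.52·0.442084) = 4.111 and y* = 0.442084·4.111 = 1.8174.
Expenditure on y: 7.52·1.8174 = 13.6669; share = 0.5257.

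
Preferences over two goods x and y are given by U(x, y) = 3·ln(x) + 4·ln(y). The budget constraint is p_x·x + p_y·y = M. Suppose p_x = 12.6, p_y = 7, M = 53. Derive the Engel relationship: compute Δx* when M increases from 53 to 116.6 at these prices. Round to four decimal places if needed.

The MRS is (3/4)·y/x. Set MRS = p_x/p_y.
So 3·p_y·y = 4·p_x·x; combined with the budget, a share 3/7 of income goes to x.
Demand: x*(p_x,p_y,M) = 3/7·M/p_x and y* = 4/7·M/p_y.
At p_x=12.6, p_y=7, M=53: x* = 3/7·53/12.6 = 1.8027.
At M' = 116.6: x* = 3.966. Change: 3.966 − 1.8027 = 2.1633.

Δx* = 2.1633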